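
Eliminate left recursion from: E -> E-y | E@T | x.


Left-recursive alternatives: E-y, E@T; non-recursive: x
Introduce E': E -> xE', E' -> -yE' | @TE' | ε


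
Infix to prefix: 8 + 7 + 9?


left-to-right (same/higher precedence on left): tree is (+ (+ 8 7) 9)
Prefix: + + 8 7 9


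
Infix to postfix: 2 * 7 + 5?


Left to right (same or higher precedence on left)
Postfix: 2 7 * 5 +


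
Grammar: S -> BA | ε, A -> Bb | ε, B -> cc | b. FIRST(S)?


Per alternative of S: FIRST(BA) = {b, c}; FIRST(ε) = {ε}
FIRST(S) = {b, c, ε}


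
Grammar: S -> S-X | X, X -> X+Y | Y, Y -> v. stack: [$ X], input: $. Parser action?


lookahead ∉ {+} so X won't extend; reduce S -> X
Action: reduce (S -> X)


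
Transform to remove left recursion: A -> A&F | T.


Left-recursive alternatives: A&F; non-recursive: T
Introduce A': A -> TA', A' -> &FA' | ε


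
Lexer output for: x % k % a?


Scan left to right, longest-match per lexeme
Tokens: ID(x), OP(%), ID(k), OP(%), ID(a)


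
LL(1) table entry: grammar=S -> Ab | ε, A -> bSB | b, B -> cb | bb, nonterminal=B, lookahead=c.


For [B, c]: 'c' ∈ FIRST(cb)
Entry: B -> cb


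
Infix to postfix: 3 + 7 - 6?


Left to right (same or higher precedence on left)
Postfix: 3 7 + 6 -


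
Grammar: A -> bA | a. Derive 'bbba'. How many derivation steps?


Derivation: A => bA => bbA => bbbA => bbba
Steps: 4


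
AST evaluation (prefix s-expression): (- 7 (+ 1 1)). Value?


Evaluate inner: (+ 1 1) = 2
Evaluate root: (- 7 2) = 5
Result: 5


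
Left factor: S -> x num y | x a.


Common prefix: 'x'
Factored: S -> x S', S' -> num y | a


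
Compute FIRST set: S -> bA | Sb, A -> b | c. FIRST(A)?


Per alternative of A: FIRST(b) = {b}; FIRST(c) = {c}
FIRST(A) = {b, c}


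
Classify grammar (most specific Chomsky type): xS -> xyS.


LHS has context (more than one symbol) and |LHS| ≤ |RHS|
Classification: Type 1 (Context-Sensitive)


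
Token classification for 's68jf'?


Pattern: letter/underscore followed by alphanumerics, not a keyword
Type: IDENTIFIER


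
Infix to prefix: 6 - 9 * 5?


'*' binds tighter: tree is (- 6 (* 9 5))
Prefix: - 6 * 9 5


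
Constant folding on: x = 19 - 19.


19 - 19 = 0 at compile time
Optimized: x = 0


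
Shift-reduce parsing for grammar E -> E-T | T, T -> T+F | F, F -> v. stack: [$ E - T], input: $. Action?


handle 'E-T' on top; lookahead ∈ FOLLOW(E) = {-, $}
Action: reduce (E -> E-T)


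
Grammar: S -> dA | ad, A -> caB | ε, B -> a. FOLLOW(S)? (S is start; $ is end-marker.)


$ ∈ FOLLOW(S). For each A -> αBβ: add FIRST(β)\{ε} to FOLLOW(B); if β nullable, add FOLLOW(A).
FOLLOW(S) = {$}


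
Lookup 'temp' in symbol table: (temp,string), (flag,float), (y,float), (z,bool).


Lookup 'temp' → type string


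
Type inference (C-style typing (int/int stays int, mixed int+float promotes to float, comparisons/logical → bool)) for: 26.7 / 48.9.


Operand types: float / float
Rule: mixed int/float promotes to float; int/int stays int
Result type: float


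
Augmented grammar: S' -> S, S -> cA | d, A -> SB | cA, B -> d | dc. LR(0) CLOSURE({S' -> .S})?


Start: S' -> .S
For each item with dot before a nonterminal B, add B -> .γ for every B-production
Closure: [S' -> .S, S -> .cA, S -> .d]


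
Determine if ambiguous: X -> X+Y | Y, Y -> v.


precedence layered via separate nonterminal Y: deterministic
Unambiguous


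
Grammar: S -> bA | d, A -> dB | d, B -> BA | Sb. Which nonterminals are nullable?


A nonterminal is nullable iff some alternative derives ε (directly, or every symbol in it is nullable)
Nullable: {}


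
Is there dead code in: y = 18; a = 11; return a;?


y is assigned but never read
Dead: 'y = 18'


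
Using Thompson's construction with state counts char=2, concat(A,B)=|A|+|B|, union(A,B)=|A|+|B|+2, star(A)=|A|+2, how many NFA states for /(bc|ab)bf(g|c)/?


Syntax tree has 8 char leaf(s), 2 union(s), 0 star(s)
chars contribute 8×2 = 16; each union adds +2; each star adds +2
Total: 16 + 4 + 0 = 20 states


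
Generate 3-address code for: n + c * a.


Break into single-operator statements:
t1 = c * a
t2 = n + t1


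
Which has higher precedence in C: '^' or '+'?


'+' is additive (level 9); '^' is bitwise XOR (level 4)
Higher level binds tighter
'+' has higher precedence than '^'


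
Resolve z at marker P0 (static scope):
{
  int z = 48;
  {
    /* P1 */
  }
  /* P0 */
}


z declared in the same block as P0
z = 48


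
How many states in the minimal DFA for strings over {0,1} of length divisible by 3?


Track length mod 3: states 0..2, accept at 0
Minimal DFA: 3 states


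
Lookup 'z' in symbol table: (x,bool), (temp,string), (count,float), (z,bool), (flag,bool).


Lookup 'z' → type bool


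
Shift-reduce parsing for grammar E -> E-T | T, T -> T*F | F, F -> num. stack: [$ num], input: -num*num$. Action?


'num' on top is the handle for F -> num
Action: reduce (F -> num)


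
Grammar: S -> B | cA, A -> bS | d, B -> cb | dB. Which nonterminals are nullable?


A nonterminal is nullable iff some alternative derives ε (directly, or every symbol in it is nullable)
Nullable: {}


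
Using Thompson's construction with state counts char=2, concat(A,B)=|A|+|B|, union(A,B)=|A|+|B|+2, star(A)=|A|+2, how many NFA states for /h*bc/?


Syntax tree has 3 char leaf(s), 0 union(s), 1 star(s)
chars contribute 3×2 = 6; each union adds +2; each star adds +2
Total: 6 + 0 + 2 = 8 states


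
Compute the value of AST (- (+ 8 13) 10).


Evaluate inner: (+ 8 13) = 21
Evaluate root: (- 21 10) = 11
Result: 11


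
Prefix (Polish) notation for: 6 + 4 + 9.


left-to-right (same/higher precedence on left): tree is (+ (+ 6 4) 9)
Prefix: + + 6 4 9


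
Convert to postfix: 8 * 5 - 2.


Left to right (same or higher precedence on left)
Postfix: 8 5 * 2 -


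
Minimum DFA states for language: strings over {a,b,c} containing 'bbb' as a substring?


KMP-style automaton: 3 progress states + 1 absorbing accept = 4
Minimal DFA: 4 states


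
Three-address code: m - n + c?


Break into single-operator statements:
t1 = m - n
t2 = t1 + c


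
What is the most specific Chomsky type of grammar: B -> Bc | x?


Left-linear: every RHS is a terminal or one nonterminal followed by a terminal
Classification: Type 3 (Regular)


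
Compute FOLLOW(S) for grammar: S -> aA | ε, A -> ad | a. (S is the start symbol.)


$ ∈ FOLLOW(S). For each A -> αBβ: add FIRST(β)\{ε} to FOLLOW(B); if β nullable, add FOLLOW(A).
FOLLOW(S) = {$}


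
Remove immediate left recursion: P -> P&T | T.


Left-recursive alternatives: P&T; non-recursive: T
Introduce P': P -> TP', P' -> &TP' | ε


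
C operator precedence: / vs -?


'/' is multiplicative (level 10); '-' is additive (level 9)
Higher level binds tighter
'/' has higher precedence than '-'


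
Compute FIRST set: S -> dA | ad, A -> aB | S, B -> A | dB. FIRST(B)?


Per alternative of B: FIRST(A) = {a, d}; FIRST(dB) = {d}
FIRST(B) = {a, d}


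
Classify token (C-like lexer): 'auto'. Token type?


Pattern: reserved word
Type: KEYWORD


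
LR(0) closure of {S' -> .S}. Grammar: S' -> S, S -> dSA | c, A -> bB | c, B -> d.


Start: S' -> .S
For each item with dot before a nonterminal B, add B -> .γ for every B-production
Closure: [S' -> .S, S -> .dSA, S -> .c]


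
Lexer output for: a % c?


Scan left to right, longest-match per lexeme
Tokens: ID(a), OP(%), ID(c)


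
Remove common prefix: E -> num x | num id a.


Common prefix: 'num'
Factored: E -> num E', E' -> x | id a


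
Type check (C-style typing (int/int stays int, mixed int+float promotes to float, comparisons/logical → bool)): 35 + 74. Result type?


Operand types: int + int
Rule: mixed int/float promotes to float; int/int stays int
Result type: int


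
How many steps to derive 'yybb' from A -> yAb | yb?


Derivation: A => yAb => yybb
Steps: 2


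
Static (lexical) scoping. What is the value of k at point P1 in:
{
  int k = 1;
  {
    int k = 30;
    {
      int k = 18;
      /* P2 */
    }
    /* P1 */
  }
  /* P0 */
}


k declared in the same block as P1
k = 30


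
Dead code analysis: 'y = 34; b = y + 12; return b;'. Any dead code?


y is read by b's definition; b is returned
No dead code


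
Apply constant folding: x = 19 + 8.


19 + 8 = 27 at compile time
Optimized: x = 27


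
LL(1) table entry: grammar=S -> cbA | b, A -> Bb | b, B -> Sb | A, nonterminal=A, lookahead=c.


For [A, c]: 'c' ∈ FIRST(Bb)
Entry: A -> Bb


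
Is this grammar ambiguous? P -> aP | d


right-linear, alternatives start with distinct terminals 'a' vs 'd': unique leftmost derivation
Unambiguous


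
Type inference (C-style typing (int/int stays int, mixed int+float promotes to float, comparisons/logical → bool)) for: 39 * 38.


Operand types: int * int
Rule: mixed int/float promotes to float; int/int stays int
Result type: int


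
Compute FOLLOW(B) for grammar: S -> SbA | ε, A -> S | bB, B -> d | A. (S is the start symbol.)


$ ∈ FOLLOW(S). For each A -> αBβ: add FIRST(β)\{ε} to FOLLOW(B); if β nullable, add FOLLOW(A).
FOLLOW(B) = {$, b}


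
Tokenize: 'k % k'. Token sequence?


Scan left to right, longest-match per lexeme
Tokens: ID(k), OP(%), ID(k)


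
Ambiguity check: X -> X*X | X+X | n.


'n*n+n' has two parse trees (no precedence encoded between * and +)
Ambiguous


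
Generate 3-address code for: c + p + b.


Break into single-operator statements:
t1 = c + p
t2 = t1 + b


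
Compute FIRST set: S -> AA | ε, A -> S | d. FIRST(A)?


Per alternative of A: FIRST(S) = {d, ε}; FIRST(d) = {d}
FIRST(A) = {d, ε}


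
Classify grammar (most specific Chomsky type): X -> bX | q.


Right-linear: every RHS is a terminal or a terminal followed by one nonterminal
Classification: Type 3 (Regular)


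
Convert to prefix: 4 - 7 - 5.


left-to-right (same/higher precedence on left): tree is (- (- 4 7) 5)
Prefix: - - 4 7 5


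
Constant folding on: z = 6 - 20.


6 - 20 = -14 at compile time
Optimized: z = -14


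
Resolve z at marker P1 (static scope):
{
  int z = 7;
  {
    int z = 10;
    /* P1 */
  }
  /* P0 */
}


z declared in the same block as P1
z = 10


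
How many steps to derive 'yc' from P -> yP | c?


Derivation: P => yP => yc
Steps: 2


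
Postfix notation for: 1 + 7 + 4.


Left to right (same or higher precedence on left)
Postfix: 1 7 + 4 +


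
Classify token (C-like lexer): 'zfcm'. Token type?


Pattern: letter/underscore followed by alphanumerics, not a keyword
Type: IDENTIFIER


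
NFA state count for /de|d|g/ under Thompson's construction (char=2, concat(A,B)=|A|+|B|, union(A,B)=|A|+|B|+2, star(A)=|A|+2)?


Syntax tree has 4 char leaf(s), 2 union(s), 0 star(s)
chars contribute 4×2 = 8; each union adds +2; each star adds +2
Total: 8 + 4 + 0 = 12 states


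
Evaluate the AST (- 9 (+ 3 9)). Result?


Evaluate inner: (+ 3 9) = 12
Evaluate root: (- 9 12) = -3
Result: -3


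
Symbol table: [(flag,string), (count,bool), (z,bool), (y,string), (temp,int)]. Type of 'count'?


Lookup 'count' → type bool


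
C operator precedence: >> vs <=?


'>>' is shift (level 8); '<=' is relational (level 7)
Higher level binds tighter
'>>' has higher precedence than '<='


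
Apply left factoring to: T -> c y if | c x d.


Common prefix: 'c'
Factored: T -> c T', T' -> y if | x d


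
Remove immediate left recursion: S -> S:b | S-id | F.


Left-recursive alternatives: S:b, S-id; non-recursive: F
Introduce S': S -> FS', S' -> :bS' | -idS' | ε


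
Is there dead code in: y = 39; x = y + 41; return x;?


y is read by x's definition; x is returned
No dead code


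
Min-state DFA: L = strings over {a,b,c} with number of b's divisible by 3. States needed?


Track (count of b) mod 3: states 0..2, accept at 0
Minimal DFA: 3 states


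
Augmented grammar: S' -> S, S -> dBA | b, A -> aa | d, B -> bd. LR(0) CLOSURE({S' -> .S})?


Start: S' -> .S
For each item with dot before a nonterminal B, add B -> .γ for every B-production
Closure: [S' -> .S, S -> .dBA, S -> .b]


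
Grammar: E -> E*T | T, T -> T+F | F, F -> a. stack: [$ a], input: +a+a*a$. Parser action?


'a' on top is the handle for F -> a
Action: reduce (F -> a)


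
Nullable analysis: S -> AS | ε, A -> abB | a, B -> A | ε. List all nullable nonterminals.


A nonterminal is nullable iff some alternative derives ε (directly, or every symbol in it is nullable)
Nullable: {B, S}


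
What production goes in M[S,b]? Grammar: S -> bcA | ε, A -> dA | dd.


For [S, b]: 'b' ∈ FIRST(bcA)
Entry: S -> bcA


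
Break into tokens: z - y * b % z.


Scan left to right, longest-match per lexeme
Tokens: ID(z), OP(-), ID(y), OP(*), ID(b), OP(%), ID(z)


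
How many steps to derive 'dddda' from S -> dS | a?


Derivation: S => dS => ddS => dddS => ddddS => dddda
Steps: 5


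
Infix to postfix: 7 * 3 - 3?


Left to right (same or higher precedence on left)
Postfix: 7 3 * 3 -


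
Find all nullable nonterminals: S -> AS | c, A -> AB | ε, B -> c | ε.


A nonterminal is nullable iff some alternative derives ε (directly, or every symbol in it is nullable)
Nullable: {A, B}


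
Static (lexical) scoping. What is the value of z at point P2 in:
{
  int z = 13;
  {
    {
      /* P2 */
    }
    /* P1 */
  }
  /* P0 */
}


P2's block does not declare z; resolves to the enclosing declaration at depth 0
z = 13


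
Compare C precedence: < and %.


'%' is multiplicative (level 10); '<' is relational (level 7)
Higher level binds tighter
'%' has higher precedence than '<'


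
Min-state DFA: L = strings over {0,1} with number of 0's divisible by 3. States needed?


Track (count of 0) mod 3: states 0..2, accept at 0
Minimal DFA: 3 states


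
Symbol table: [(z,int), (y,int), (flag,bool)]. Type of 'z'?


Lookup 'z' → type int


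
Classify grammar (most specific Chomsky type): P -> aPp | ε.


Single nonterminal LHS, but a^n p^n is not regular
Classification: Type 2 (Context-Free)


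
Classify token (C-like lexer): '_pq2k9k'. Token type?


Pattern: letter/underscore followed by alphanumerics, not a keyword
Type: IDENTIFIER


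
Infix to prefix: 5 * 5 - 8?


left-to-right (same/higher precedence on left): tree is (- (* 5 5) 8)
Prefix: - * 5 5 8


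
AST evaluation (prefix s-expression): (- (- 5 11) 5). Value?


Evaluate inner: (- 5 11) = -6
Evaluate root: (- -6 5) = -11
Result: -11


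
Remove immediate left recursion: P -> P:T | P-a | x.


Left-recursive alternatives: P:T, P-a; non-recursive: x
Introduce P': P -> xP', P' -> :TP' | -aP' | ε


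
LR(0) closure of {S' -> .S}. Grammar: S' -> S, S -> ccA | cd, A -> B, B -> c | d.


Start: S' -> .S
For each item with dot before a nonterminal B, add B -> .γ for every B-production
Closure: [S' -> .S, S -> .ccA, S -> .cd]


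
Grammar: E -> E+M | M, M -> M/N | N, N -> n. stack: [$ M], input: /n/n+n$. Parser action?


shift '/' to continue M -> M/N
Action: shift


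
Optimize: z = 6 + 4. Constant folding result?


6 + 4 = 10 at compile time
Optimized: z = 10


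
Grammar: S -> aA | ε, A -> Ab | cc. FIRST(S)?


Per alternative of S: FIRST(aA) = {a}; FIRST(ε) = {ε}
FIRST(S) = {a, ε}


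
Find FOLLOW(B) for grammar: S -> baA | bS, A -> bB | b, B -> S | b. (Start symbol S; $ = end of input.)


$ ∈ FOLLOW(S). For each A -> αBβ: add FIRST(β)\{ε} to FOLLOW(B); if β nullable, add FOLLOW(A).
FOLLOW(B) = {$}


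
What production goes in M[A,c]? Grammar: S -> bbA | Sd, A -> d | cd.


For [A, c]: 'c' ∈ FIRST(cd)
Entry: A -> cd


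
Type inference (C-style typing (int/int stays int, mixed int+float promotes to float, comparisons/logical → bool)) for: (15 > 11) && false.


Operand types: bool && bool
Rule: logical operators take bool operands and yield bool
Result type: bool


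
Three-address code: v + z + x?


Break into single-operator statements:
t1 = v + z
t2 = t1 + x


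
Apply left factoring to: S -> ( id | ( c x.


Common prefix: '('
Factored: S -> ( S', S' -> id | c x


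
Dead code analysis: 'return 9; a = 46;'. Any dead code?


statement follows a return and is unreachable
Dead: 'a = 46'


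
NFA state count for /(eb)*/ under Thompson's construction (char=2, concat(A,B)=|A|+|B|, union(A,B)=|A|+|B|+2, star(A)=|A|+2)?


Syntax tree has 2 char leaf(s), 0 union(s), 1 star(s)
chars contribute 2×2 = 4; each union adds +2; each star adds +2
Total: 4 + 0 + 2 = 6 states


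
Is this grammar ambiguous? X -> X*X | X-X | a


'a*a-a' has two parse trees (no precedence encoded between * and -)
Ambiguous


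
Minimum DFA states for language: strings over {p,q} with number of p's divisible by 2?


Track (count of p) mod 2: states 0..1, accept at 0
Minimal DFA: 2 states


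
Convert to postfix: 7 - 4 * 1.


* has higher precedence, evaluate 4*1 first
Postfix: 7 4 1 * -


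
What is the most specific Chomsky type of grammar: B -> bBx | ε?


Single nonterminal LHS, but b^n x^n is not regular
Classification: Type 2 (Context-Free)


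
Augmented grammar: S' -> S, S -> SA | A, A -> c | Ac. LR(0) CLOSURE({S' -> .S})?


Start: S' -> .S
For each item with dot before a nonterminal B, add B -> .γ for every B-production
Closure: [S' -> .S, S -> .SA, S -> .A, A -> .c, A -> .Ac]


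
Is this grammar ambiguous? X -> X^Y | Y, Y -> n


precedence layered via separate nonterminal Y: deterministic
Unambiguous


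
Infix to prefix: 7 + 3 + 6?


left-to-right (same/higher precedence on left): tree is (+ (+ 7 3) 6)
Prefix: + + 7 3 6


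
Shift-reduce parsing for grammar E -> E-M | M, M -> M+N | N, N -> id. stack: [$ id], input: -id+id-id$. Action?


'id' on top is the handle for N -> id
Action: reduce (N -> id)


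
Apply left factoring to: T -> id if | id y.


Common prefix: 'id'
Factored: T -> id T', T' -> if | y


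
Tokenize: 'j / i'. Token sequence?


Scan left to right, longest-match per lexeme
Tokens: ID(j), OP(/), ID(i)


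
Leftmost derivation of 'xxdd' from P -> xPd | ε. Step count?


Derivation: P => xPd => xxPdd => xxdd
Steps: 3


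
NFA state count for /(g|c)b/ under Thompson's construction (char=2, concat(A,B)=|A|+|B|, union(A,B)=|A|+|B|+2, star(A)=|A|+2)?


Syntax tree has 3 char leaf(s), 1 union(s), 0 star(s)
chars contribute 3×2 = 6; each union adds +2; each star adds +2
Total: 6 + 2 + 0 = 8 states


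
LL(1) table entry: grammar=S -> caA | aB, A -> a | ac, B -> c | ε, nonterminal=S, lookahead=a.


For [S, a]: 'a' ∈ FIRST(aB)
Entry: S -> aB


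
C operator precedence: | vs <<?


'<<' is shift (level 8); '|' is bitwise OR (level 3)
Higher level binds tighter
'<<' has higher precedence than '|'


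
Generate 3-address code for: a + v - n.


Break into single-operator statements:
t1 = a + v
t2 = t1 - n


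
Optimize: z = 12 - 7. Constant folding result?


12 - 7 = 5 at compile time
Optimized: z = 5


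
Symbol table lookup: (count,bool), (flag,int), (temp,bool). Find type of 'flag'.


Lookup 'flag' → type int


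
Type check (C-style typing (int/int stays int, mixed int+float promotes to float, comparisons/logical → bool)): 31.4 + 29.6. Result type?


Operand types: float + float
Rule: mixed int/float promotes to float; int/int stays int
Result type: float


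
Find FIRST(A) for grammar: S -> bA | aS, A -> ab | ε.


Per alternative of A: FIRST(ab) = {a}; FIRST(ε) = {ε}
FIRST(A) = {a, ε}


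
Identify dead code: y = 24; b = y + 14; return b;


y is read by b's definition; b is returned
No dead code


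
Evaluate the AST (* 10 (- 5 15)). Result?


Evaluate inner: (- 5 15) = -10
Evaluate root: (* 10 -10) = -100
Result: -100


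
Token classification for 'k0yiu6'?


Pattern: letter/underscore followed by alphanumerics, not a keyword
Type: IDENTIFIER


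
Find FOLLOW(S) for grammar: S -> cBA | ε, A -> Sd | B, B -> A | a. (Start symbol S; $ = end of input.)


$ ∈ FOLLOW(S). For each A -> αBβ: add FIRST(β)\{ε} to FOLLOW(B); if β nullable, add FOLLOW(A).
FOLLOW(S) = {$, d}


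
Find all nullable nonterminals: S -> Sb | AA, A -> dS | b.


A nonterminal is nullable iff some alternative derives ε (directly, or every symbol in it is nullable)
Nullable: {}


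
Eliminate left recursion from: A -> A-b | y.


Left-recursive alternatives: A-b; non-recursive: y
Introduce A': A -> yA', A' -> -bA' | ε


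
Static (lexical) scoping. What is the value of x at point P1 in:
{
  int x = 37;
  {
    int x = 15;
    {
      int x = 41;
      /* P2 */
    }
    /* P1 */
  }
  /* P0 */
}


x declared in the same block as P1
x = 15


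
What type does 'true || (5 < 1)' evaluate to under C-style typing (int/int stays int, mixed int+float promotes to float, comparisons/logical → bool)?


Operand types: bool || bool
Rule: logical operators take bool operands and yield bool
Result type: bool


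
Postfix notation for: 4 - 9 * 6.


* has higher precedence, evaluate 9*6 first
Postfix: 4 9 6 * -


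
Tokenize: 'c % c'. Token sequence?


Scan left to right, longest-match per lexeme
Tokens: ID(c), OP(%), ID(c)


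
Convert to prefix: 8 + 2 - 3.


left-to-right (same/higher precedence on left): tree is (- (+ 8 2) 3)
Prefix: - + 8 2 3


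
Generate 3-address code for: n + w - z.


Break into single-operator statements:
t1 = n + w
t2 = t1 - z


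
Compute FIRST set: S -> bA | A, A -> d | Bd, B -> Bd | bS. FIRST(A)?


Per alternative of A: FIRST(d) = {d}; FIRST(Bd) = {b}
FIRST(A) = {b, d}


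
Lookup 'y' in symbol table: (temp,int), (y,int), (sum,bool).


Lookup 'y' → type int


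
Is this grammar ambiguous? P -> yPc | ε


balanced y^n…c^n: each string has a unique parse
Unambiguous


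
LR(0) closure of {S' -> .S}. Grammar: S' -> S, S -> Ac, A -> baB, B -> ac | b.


Start: S' -> .S
For each item with dot before a nonterminal B, add B -> .γ for every B-production
Closure: [S' -> .S, S -> .Ac, A -> .baB]


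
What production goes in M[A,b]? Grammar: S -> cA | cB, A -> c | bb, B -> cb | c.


For [A, b]: 'b' ∈ FIRST(bb)
Entry: A -> bb


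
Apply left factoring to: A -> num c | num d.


Common prefix: 'num'
Factored: A -> num A', A' -> c | d


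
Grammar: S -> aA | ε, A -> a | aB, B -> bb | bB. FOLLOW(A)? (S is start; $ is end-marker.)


$ ∈ FOLLOW(S). For each A -> αBβ: add FIRST(β)\{ε} to FOLLOW(B); if β nullable, add FOLLOW(A).
FOLLOW(A) = {$}


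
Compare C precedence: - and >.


'-' is additive (level 9); '>' is relational (level 7)
Higher level binds tighter
'-' has higher precedence than '>'


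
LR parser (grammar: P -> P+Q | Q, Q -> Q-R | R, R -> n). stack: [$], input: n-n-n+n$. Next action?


no handle on stack; shift 'n'
Action: shift


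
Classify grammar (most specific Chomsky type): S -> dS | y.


Right-linear: every RHS is a terminal or a terminal followed by one nonterminal
Classification: Type 3 (Regular)


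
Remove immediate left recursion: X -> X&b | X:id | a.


Left-recursive alternatives: X&b, X:id; non-recursive: a
Introduce X': X -> aX', X' -> &bX' | :idX' | ε


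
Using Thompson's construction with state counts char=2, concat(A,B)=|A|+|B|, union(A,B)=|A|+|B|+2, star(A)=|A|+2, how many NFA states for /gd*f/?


Syntax tree has 3 char leaf(s), 0 union(s), 1 star(s)
chars contribute 3×2 = 6; each union adds +2; each star adds +2
Total: 6 + 0 + 2 = 8 states


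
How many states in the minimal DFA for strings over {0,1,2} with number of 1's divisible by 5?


Track (count of 1) mod 5: states 0..4, accept at 0
Minimal DFA: 5 states


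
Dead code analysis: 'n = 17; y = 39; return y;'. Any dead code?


n is assigned but never read
Dead: 'n = 17'


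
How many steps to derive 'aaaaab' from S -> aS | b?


Derivation: S => aS => aaS => aaaS => aaaaS => aaaaaS => aaaaab
Steps: 6


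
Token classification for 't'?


Pattern: letter/underscore followed by alphanumerics, not a keyword
Type: IDENTIFIER


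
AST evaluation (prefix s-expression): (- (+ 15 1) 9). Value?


Evaluate inner: (+ 15 1) = 16
Evaluate root: (- 16 9) = 7
Result: 7


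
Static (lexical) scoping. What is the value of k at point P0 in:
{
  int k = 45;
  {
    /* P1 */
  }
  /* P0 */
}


k declared in the same block as P0
k = 45


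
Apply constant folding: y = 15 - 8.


15 - 8 = 7 at compile time
Optimized: y = 7


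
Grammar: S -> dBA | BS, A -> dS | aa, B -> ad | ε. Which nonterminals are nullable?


A nonterminal is nullable iff some alternative derives ε (directly, or every symbol in it is nullable)
Nullable: {B}


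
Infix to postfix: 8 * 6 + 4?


Left to right (same or higher precedence on left)
Postfix: 8 6 * 4 +


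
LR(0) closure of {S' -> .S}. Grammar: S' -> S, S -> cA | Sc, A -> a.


Start: S' -> .S
For each item with dot before a nonterminal B, add B -> .γ for every B-production
Closure: [S' -> .S, S -> .cA, S -> .Sc]


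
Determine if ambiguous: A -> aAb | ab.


balanced a^n…b^n: each string has a unique parse
Unambiguous


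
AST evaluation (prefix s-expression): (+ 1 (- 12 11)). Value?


Evaluate inner: (- 12 11) = 1
Evaluate root: (+ 1 1) = 2
Result: 2


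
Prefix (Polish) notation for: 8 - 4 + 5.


left-to-right (same/higher precedence on left): tree is (+ (- 8 4) 5)
Prefix: + - 8 4 5


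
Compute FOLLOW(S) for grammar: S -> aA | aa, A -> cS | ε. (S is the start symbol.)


$ ∈ FOLLOW(S). For each A -> αBβ: add FIRST(β)\{ε} to FOLLOW(B); if β nullable, add FOLLOW(A).
FOLLOW(S) = {$}


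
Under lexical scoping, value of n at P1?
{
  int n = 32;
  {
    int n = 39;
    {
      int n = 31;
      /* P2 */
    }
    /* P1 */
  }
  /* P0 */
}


n declared in the same block as P1
n = 39


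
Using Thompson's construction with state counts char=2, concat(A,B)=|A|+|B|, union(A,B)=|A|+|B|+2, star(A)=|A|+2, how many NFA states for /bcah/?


Syntax tree has 4 char leaf(s), 0 union(s), 0 star(s)
chars contribute 4×2 = 8; each union adds +2; each star adds +2
Total: 8 + 0 + 0 = 8 states


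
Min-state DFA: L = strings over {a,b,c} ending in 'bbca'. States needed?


Track the longest suffix of input matching a prefix of 'bbca': 5 classes (prefixes of length 0..4)
Minimal DFA: 5 states


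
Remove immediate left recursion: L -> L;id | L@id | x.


Left-recursive alternatives: L;id, L@id; non-recursive: x
Introduce L': L -> xL', L' -> ;idL' | @idL' | ε


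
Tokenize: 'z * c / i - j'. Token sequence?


Scan left to right, longest-match per lexeme
Tokens: ID(z), OP(*), ID(c), OP(/), ID(i), OP(-), ID(j)


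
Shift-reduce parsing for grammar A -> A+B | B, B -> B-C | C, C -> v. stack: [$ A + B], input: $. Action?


handle 'A+B' on top; lookahead ∈ FOLLOW(A) = {+, $}
Action: reduce (A -> A+B)


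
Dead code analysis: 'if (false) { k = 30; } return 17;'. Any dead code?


condition is constant false, so the whole block is unreachable
Dead: 'if (false) { k = 30; }'


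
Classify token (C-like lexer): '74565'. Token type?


Pattern: digits only
Type: INTEGER_LITERAL


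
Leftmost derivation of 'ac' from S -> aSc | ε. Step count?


Derivation: S => aSc => ac
Steps: 2


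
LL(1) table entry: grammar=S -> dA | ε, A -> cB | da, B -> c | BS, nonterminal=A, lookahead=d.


For [A, d]: 'd' ∈ FIRST(da)
Entry: A -> da


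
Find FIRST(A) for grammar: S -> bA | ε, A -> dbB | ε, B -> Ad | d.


Per alternative of A: FIRST(dbB) = {d}; FIRST(ε) = {ε}
FIRST(A) = {d, ε}


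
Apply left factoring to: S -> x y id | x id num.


Common prefix: 'x'
Factored: S -> x S', S' -> y id | id num


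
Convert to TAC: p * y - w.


Break into single-operator statements:
t1 = p * y
t2 = t1 - w


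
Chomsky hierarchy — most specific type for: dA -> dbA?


LHS has context (more than one symbol) and |LHS| ≤ |RHS|
Classification: Type 1 (Context-Sensitive)


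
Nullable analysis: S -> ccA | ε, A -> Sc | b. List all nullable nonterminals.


A nonterminal is nullable iff some alternative derives ε (directly, or every symbol in it is nullable)
Nullable: {S}


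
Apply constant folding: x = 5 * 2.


5 * 2 = 10 at compile time
Optimized: x = 10


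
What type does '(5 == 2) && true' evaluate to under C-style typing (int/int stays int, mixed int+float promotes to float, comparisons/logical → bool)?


Operand types: bool && bool
Rule: logical operators take bool operands and yield bool
Result type: bool


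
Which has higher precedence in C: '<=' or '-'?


'-' is additive (level 9); '<=' is relational (level 7)
Higher level binds tighter
'-' has higher precedence than '<='


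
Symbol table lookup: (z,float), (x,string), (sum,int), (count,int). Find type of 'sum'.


Lookup 'sum' → type int


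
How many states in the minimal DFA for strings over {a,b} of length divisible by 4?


Track length mod 4: states 0..3, accept at 0
Minimal DFA: 4 states


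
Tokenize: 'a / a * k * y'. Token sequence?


Scan left to right, longest-match per lexeme
Tokens: ID(a), OP(/), ID(a), OP(*), ID(k), OP(*), ID(y)


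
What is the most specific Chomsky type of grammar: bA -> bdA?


LHS has context (more than one symbol) and |LHS| ≤ |RHS|
Classification: Type 1 (Context-Sensitive)


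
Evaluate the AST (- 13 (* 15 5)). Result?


Evaluate inner: (* 15 5) = 75
Evaluate root: (- 13 75) = -62
Result: -62


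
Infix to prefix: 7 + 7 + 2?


left-to-right (same/higher precedence on left): tree is (+ (+ 7 7) 2)
Prefix: + + 7 7 2


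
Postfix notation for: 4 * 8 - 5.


Left to right (same or higher precedence on left)
Postfix: 4 8 * 5 -


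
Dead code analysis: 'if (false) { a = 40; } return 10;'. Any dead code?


condition is constant false, so the whole block is unreachable
Dead: 'if (false) { a = 40; }'


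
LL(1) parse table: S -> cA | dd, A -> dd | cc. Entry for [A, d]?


For [A, d]: 'd' ∈ FIRST(dd)
Entry: A -> dd


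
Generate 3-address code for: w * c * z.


Break into single-operator statements:
t1 = w * c
t2 = t1 * z


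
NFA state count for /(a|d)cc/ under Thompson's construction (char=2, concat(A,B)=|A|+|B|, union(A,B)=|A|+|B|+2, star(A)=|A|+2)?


Syntax tree has 4 char leaf(s), 1 union(s), 0 star(s)
chars contribute 4×2 = 8; each union adds +2; each star adds +2
Total: 8 + 2 + 0 = 10 states


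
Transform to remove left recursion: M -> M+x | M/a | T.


Left-recursive alternatives: M+x, M/a; non-recursive: T
Introduce M': M -> TM', M' -> +xM' | /aM' | ε


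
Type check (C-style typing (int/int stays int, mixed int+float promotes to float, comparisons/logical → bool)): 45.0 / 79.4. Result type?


Operand types: float / float
Rule: mixed int/float promotes to float; int/int stays int
Result type: float


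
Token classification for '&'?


Pattern: operator symbol
Type: OPERATOR


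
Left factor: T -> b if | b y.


Common prefix: 'b'
Factored: T -> b T', T' -> if | y


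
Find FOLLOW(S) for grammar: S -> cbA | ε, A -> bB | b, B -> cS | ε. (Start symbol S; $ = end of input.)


$ ∈ FOLLOW(S). For each A -> αBβ: add FIRST(β)\{ε} to FOLLOW(B); if β nullable, add FOLLOW(A).
FOLLOW(S) = {$}


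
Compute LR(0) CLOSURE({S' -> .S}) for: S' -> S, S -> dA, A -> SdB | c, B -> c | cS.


Start: S' -> .S
For each item with dot before a nonterminal B, add B -> .γ for every B-production
Closure: [S' -> .S, S -> .dA]


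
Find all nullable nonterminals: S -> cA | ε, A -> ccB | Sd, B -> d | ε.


A nonterminal is nullable iff some alternative derives ε (directly, or every symbol in it is nullable)
Nullable: {B, S}


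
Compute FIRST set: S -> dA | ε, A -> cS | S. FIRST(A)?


Per alternative of A: FIRST(cS) = {c}; FIRST(S) = {d, ε}
FIRST(A) = {c, d, ε}


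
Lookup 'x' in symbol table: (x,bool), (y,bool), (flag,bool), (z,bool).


Lookup 'x' → type bool


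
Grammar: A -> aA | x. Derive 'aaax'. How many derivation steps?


Derivation: A => aA => aaA => aaaA => aaax
Steps: 4


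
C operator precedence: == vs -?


'-' is additive (level 9); '==' is equality (level 6)
Higher level binds tighter
'-' has higher precedence than '=='


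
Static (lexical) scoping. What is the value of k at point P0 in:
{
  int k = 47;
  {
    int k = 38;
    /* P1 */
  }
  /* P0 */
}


k declared in the same block as P0
k = 47


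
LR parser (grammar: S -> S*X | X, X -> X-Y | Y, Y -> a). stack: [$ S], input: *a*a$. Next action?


shift '*' to continue S -> S*X
Action: shift


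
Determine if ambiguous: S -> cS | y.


right-linear, alternatives start with distinct terminals 'c' vs 'y': unique leftmost derivation
Unambiguous


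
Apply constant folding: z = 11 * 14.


11 * 14 = 154 at compile time
Optimized: z = 154


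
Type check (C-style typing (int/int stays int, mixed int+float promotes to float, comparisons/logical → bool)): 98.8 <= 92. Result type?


Operand types: float <= int
Rule: comparison yields bool
Result type: bool


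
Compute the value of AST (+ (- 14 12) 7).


Evaluate inner: (- 14 12) = 2
Evaluate root: (+ 2 7) = 9
Result: 9


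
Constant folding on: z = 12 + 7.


12 + 7 = 19 at compile time
Optimized: z = 19


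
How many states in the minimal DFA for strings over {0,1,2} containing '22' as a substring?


KMP-style automaton: 2 progress states + 1 absorbing accept = 3
Minimal DFA: 3 states


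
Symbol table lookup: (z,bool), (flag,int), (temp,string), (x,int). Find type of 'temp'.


Lookup 'temp' → type string


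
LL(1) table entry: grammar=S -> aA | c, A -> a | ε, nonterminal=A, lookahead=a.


For [A, a]: 'a' ∈ FIRST(a)
Entry: A -> a


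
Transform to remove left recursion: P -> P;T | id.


Left-recursive alternatives: P;T; non-recursive: id
Introduce P': P -> idP', P' -> ;TP' | ε


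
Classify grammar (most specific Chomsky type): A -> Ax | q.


Left-linear: every RHS is a terminal or one nonterminal followed by a terminal
Classification: Type 3 (Regular)


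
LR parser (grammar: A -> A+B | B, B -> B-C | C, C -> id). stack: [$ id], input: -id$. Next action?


'id' on top is the handle for C -> id
Action: reduce (C -> id)


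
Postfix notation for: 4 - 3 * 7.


* has higher precedence, evaluate 3*7 first
Postfix: 4 3 7 * -


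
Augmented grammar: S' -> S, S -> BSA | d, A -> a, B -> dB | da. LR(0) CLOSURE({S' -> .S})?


Start: S' -> .S
For each item with dot before a nonterminal B, add B -> .γ for every B-production
Closure: [S' -> .S, S -> .BSA, S -> .d, B -> .dB, B -> .da]


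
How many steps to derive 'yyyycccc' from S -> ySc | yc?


Derivation: S => ySc => yyScc => yyySccc => yyyycccc
Steps: 4


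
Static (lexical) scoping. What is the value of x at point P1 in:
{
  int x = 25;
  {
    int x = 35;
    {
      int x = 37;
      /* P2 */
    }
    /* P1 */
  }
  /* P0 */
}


x declared in the same block as P1
x = 35


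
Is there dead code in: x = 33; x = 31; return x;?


first assignment to x is overwritten before any read
Dead: 'x = 33'


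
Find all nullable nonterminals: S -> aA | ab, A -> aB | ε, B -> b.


A nonterminal is nullable iff some alternative derives ε (directly, or every symbol in it is nullable)
Nullable: {A}


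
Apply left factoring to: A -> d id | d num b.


Common prefix: 'd'
Factored: A -> d A', A' -> id | num b


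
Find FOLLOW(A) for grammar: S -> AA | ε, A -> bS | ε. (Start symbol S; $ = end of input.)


$ ∈ FOLLOW(S). For each A -> αBβ: add FIRST(β)\{ε} to FOLLOW(B); if β nullable, add FOLLOW(A).
FOLLOW(A) = {$, b}


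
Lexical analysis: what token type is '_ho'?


Pattern: letter/underscore followed by alphanumerics, not a keyword
Type: IDENTIFIER


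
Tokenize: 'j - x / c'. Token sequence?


Scan left to right, longest-match per lexeme
Tokens: ID(j), OP(-), ID(x), OP(/), ID(c)


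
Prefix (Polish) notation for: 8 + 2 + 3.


left-to-right (same/higher precedence on left): tree is (+ (+ 8 2) 3)
Prefix: + + 8 2 3


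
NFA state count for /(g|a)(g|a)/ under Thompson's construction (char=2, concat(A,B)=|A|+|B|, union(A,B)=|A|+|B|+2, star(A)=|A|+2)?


Syntax tree has 4 char leaf(s), 2 union(s), 0 star(s)
chars contribute 4×2 = 8; each union adds +2; each star adds +2
Total: 8 + 4 + 0 = 12 states


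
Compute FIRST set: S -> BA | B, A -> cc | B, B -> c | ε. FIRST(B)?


Per alternative of B: FIRST(c) = {c}; FIRST(ε) = {ε}
FIRST(B) = {c, ε}


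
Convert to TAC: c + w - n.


Break into single-operator statements:
t1 = c + w
t2 = t1 - n


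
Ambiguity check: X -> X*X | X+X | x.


'x*x+x' has two parse trees (no precedence encoded between * and +)
Ambiguous


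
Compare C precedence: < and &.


'<' is relational (level 7); '&' is bitwise AND (level 5)
Higher level binds tighter
'<' has higher precedence than '&'


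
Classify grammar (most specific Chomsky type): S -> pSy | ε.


Single nonterminal LHS, but p^n y^n is not regular
Classification: Type 2 (Context-Free)


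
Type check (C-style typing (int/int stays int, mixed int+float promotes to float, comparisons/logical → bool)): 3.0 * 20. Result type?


Operand types: float * int
Rule: mixed int/float promotes to float; int/int stays int
Result type: float


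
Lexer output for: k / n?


Scan left to right, longest-match per lexeme
Tokens: ID(k), OP(/), ID(n)


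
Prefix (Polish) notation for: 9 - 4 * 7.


'*' binds tighter: tree is (- 9 (* 4 7))
Prefix: - 9 * 4 7


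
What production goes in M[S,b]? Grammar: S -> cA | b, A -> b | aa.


For [S, b]: 'b' ∈ FIRST(b)
Entry: S -> b


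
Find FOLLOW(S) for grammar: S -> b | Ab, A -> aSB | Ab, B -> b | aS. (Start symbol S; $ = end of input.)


$ ∈ FOLLOW(S). For each A -> αBβ: add FIRST(β)\{ε} to FOLLOW(B); if β nullable, add FOLLOW(A).
FOLLOW(S) = {$, a, b}


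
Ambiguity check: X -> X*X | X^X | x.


'x*x^x' has two parse trees (no precedence encoded between * and ^)
Ambiguous


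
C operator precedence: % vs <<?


'%' is multiplicative (level 10); '<<' is shift (level 8)
Higher level binds tighter
'%' has higher precedence than '<<'


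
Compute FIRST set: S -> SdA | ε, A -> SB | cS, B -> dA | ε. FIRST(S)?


Per alternative of S: FIRST(SdA) = {d}; FIRST(ε) = {ε}
FIRST(S) = {d, ε}


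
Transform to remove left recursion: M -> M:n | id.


Left-recursive alternatives: M:n; non-recursive: id
Introduce M': M -> idM', M' -> :nM' | ε


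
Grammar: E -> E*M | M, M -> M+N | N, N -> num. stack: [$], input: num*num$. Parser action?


no handle on stack; shift 'num'
Action: shift


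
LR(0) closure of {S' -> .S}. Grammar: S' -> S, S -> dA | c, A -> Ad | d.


Start: S' -> .S
For each item with dot before a nonterminal B, add B -> .γ for every B-production
Closure: [S' -> .S, S -> .dA, S -> .c]


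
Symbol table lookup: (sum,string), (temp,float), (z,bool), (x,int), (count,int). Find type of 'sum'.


Lookup 'sum' → type string


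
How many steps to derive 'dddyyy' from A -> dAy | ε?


Derivation: A => dAy => ddAyy => dddAyyy => dddyyy
Steps: 4
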